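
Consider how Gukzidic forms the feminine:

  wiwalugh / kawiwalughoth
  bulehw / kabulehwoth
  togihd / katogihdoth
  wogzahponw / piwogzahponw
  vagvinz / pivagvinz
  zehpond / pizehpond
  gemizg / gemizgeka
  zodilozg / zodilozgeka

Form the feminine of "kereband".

bulehw and wogzahponw both end in -w yet inflect differently (kabulehwoth, piwogzahponw), so the final letter is not what conditions the rule; the second-to-last letter is.
"kereband" has second-to-last letter 'n'. The stems whose second-to-last letter is 'n' (wogzahponw → piwogzahponw, vagvinz → pivagvinz, zehpond → pizehpond) add the prefix pi-.
The other patterns: stems whose second-to-last letter is 'g' or 'h' add ka- … -oth around the stem; stems whose second-to-last letter is 'z' add -eka.
So kereband → pikereband.

pikereband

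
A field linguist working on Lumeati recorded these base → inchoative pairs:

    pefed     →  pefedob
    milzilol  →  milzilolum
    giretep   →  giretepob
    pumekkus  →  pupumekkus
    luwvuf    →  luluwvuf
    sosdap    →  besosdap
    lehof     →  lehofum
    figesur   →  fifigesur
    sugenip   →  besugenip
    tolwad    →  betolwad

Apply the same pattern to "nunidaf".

benunidaf

giretep and sugenip both end in -p yet inflect differently (giretepob, besugenip), so the final letter is not what conditions the rule; the last vowel is.
"nunidaf" has last vowel 'a'. The stems whose last vowel is 'a' (sosdap → besosdap, tolwad → betolwad) add the prefix be-.
The other patterns: stems whose last vowel is 'e' add -ob; stems whose last vowel is 'u' repeat the first consonant+vowel as a prefix; stems whose last vowel is 'o' add -um.
So nunidaf → benunidaf.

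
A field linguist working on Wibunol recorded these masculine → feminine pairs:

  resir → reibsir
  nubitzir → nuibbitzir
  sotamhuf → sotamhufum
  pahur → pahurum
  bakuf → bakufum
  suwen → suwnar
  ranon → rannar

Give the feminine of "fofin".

resir and pahur both end in -r yet inflect differently (reibsir, pahurum), so the final letter is not what conditions the rule; the last vowel is.
"fofin" has last vowel 'i'. The stems whose last vowel is 'i' (resir → reibsir, nubitzir → nuibbitzir) insert -ib- after the first vowel.
So fofin → foibfin.

foibfin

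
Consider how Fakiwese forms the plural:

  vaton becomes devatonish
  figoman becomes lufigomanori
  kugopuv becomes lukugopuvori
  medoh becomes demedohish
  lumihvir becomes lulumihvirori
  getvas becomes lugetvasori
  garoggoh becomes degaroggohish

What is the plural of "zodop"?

dezodopish

"zodop" has last vowel 'o'. The stems whose last vowel is 'o' (vaton → devatonish, medoh → demedohish, garoggoh → degaroggohish) add de- … -ish around the stem.
The other pattern: stems whose last vowel is 'a', 'i' or 'u' add lu- … -ori around the stem.
So zodop → dezodopish.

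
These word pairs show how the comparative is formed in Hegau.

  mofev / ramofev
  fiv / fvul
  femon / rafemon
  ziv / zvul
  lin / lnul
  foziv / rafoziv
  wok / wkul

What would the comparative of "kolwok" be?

rakolwok

foziv and fiv both end in -v yet inflect differently (rafoziv, fvul), so the final letter is not what conditions the rule; the number of vowels is.
"kolwok" has 2 vowels. The stems with 2 vowels (foziv → rafoziv, mofev → ramofev, femon → rafemon) add the prefix ra-.
So kolwok → rakolwok.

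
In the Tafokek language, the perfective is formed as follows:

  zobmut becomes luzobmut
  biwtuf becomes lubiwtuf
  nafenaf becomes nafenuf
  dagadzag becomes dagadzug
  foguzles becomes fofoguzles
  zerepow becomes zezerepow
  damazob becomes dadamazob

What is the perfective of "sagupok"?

biwtuf and nafenaf both end in -f yet inflect differently (lubiwtuf, nafenuf), so the final letter is not what conditions the rule; the last vowel is.
"sagupok" has last vowel 'o'. The stems whose last vowel is 'o' (zerepow → zezerepow, damazob → dadamazob) repeat the first consonant+vowel as a prefix.
So sagupok → sasagupok.

sasagupok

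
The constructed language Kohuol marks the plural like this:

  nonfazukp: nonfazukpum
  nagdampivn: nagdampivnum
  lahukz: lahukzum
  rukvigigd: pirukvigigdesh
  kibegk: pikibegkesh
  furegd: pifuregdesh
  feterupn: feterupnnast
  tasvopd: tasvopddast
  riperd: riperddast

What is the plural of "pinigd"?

nagdampivn and feterupn both end in -n yet inflect differently (nagdampivnum, feterupnnast), so the final letter is not what conditions the rule; the second-to-last letter is.
"pinigd" has second-to-last letter 'g'. The stems whose second-to-last letter is 'g' (rukvigigd → pirukvigigdesh, kibegk → pikibegkesh, furegd → pifuregdesh) add pi- … -esh around the stem.
The other patterns: stems whose second-to-last letter is 'k' or 'v' add -um; stems whose second-to-last letter is 'p' or 'r' double the final consonant and add -ast.
So pinigd → pipinigdesh.

pipinigdesh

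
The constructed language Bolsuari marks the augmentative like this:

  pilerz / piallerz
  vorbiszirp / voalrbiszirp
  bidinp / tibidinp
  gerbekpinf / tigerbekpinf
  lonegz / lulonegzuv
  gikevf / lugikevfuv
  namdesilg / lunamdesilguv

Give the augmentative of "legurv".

lealgurv

vorbiszirp and bidinp both end in -p yet inflect differently (voalrbiszirp, tibidinp), so the final letter is not what conditions the rule; the second-to-last letter is.
"legurv" has second-to-last letter 'r'. The stems whose second-to-last letter is 'r' (pilerz → piallerz, vorbiszirp → voalrbiszirp) insert -al- after the first vowel.
So legurv → lealgurv.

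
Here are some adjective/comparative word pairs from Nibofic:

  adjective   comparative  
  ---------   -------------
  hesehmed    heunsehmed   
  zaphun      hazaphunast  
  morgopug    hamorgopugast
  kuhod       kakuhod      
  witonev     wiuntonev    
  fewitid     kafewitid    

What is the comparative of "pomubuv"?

"pomubuv" has last vowel 'u'. The stems whose last vowel is 'u' (morgopug → hamorgopugast, zaphun → hazaphunast) add ha- … -ast around the stem.
The other patterns: stems whose last vowel is 'e' insert -un- after the first vowel; stems whose last vowel is 'i' or 'o' add the prefix ka-.
So pomubuv → hapomubuvast.

hapomubuvast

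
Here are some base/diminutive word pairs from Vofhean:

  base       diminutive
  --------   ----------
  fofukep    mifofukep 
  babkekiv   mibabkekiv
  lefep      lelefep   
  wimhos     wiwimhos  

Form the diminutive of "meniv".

memeniv

"meniv" has 2 vowels. The stems with 2 vowels (wimhos → wiwimhos, lefep → lelefep) repeat the first consonant+vowel as a prefix.
So meniv → memeniv.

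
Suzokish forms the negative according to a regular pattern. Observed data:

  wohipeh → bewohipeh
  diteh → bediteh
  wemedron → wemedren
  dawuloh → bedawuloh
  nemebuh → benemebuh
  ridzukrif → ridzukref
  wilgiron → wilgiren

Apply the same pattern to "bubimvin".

"bubimvin" ends in -n. The stems ending in -n (wemedron → wemedren, wilgiron → wilgiren) change the last vowel to 'e'.
So bubimvin → bubimven.

bubimven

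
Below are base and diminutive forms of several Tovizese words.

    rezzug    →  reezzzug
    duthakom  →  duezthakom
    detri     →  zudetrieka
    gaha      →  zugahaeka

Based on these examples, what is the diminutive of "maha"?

duthakom and detri both begin with d- yet inflect differently (duezthakom, zudetrieka), so the first letter is not what conditions the rule; whether the stem ends in a vowel or a consonant is.
"maha" ends in a vowel. The stems ending in a vowel (detri → zudetrieka, gaha → zugahaeka) add zu- … -eka around the stem.
So maha → zumahaeka.

zumahaeka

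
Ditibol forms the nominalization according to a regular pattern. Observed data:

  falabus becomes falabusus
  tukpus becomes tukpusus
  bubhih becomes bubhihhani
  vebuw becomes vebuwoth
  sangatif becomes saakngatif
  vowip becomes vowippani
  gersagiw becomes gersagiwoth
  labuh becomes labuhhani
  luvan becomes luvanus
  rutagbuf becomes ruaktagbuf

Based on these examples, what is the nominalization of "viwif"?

vebuw and rutagbuf both have last vowel 'u' yet inflect differently (vebuwoth, ruaktagbuf), so the last vowel is not what conditions the rule; the final letter is.
"viwif" ends in -f. The stems ending in -f (rutagbuf → ruaktagbuf, sangatif → saakngatif) insert -ak- after the first vowel.
The other patterns: stems ending in -w add -oth; stems ending in -h or -p double the final consonant and add -ani; stems ending in -n or -s add -us.
So viwif → viakwif.

viakwif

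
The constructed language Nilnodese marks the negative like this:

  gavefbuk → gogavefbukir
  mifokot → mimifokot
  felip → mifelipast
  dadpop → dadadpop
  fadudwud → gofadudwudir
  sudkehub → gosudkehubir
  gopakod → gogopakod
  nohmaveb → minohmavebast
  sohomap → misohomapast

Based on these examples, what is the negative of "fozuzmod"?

gopakod and fadudwud both end in -d yet inflect differently (gogopakod, gofadudwudir), so the final letter is not what conditions the rule; the last vowel is.
"fozuzmod" has last vowel 'o'. The stems whose last vowel is 'o' (mifokot → mimifokot, dadpop → dadadpop, gopakod → gogopakod) repeat the first consonant+vowel as a prefix.
The other patterns: stems whose last vowel is 'u' add go- … -ir around the stem; stems whose last vowel is 'a', 'e' or 'i' add mi- … -ast around the stem.
So fozuzmod → fofozuzmod.

fofozuzmod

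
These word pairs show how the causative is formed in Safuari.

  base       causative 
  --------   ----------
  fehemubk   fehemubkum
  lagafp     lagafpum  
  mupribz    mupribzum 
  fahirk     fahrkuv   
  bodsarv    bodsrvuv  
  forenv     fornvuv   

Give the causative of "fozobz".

fozobzum

"fozobz" has second-to-last letter 'b'. The stems whose second-to-last letter is 'b' (fehemubk → fehemubkum, mupribz → mupribzum) add -um.
The other pattern: stems whose second-to-last letter is 'n' or 'r' delete the last vowel and add -uv.
So fozobz → fozobzum.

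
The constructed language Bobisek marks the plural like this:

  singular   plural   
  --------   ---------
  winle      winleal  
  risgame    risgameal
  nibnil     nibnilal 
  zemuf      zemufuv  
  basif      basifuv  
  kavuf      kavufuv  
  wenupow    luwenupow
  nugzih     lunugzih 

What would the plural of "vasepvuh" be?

"vasepvuh" ends in -h. The one such stem in the data (nugzih → lunugzih) adds the prefix lu-, so the same rule applies.
So vasepvuh → luvasepvuh.

luvasepvuh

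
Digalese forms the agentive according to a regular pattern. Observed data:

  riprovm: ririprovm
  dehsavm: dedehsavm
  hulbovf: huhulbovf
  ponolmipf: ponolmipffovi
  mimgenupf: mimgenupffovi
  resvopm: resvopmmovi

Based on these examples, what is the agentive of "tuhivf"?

tutuhivf

hulbovf and ponolmipf both end in -f yet inflect differently (huhulbovf, ponolmipffovi), so the final letter is not what conditions the rule; the second-to-last letter is.
"tuhivf" has second-to-last letter 'v'. The stems whose second-to-last letter is 'v' (riprovm → ririprovm, dehsavm → dedehsavm, hulbovf → huhulbovf) repeat the first consonant+vowel as a prefix.
The other pattern: stems whose second-to-last letter is 'p' double the final consonant and add -ovi.
So tuhivf → tutuhivf.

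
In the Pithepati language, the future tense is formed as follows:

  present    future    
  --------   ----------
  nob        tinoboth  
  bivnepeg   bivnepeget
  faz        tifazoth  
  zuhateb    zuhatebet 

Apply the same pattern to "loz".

zuhateb and nob both end in -b yet inflect differently (zuhatebet, tinoboth), so the final letter is not what conditions the rule; the number of vowels is.
"loz" has 1 vowel. The stems with 1 vowel (nob → tinoboth, faz → tifazoth) add ti- … -oth around the stem.
The other pattern: stems with 3 vowels add -et.
So loz → tilozoth.

tilozoth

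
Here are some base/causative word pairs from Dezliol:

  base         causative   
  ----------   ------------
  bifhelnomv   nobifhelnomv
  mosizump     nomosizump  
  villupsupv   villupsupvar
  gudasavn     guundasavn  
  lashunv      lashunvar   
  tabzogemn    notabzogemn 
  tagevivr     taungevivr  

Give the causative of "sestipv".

"sestipv" has second-to-last letter 'p'. The one such stem in the data (villupsupv → villupsupvar) adds -ar, so the same rule applies.
So sestipv → sestipvar.

sestipvar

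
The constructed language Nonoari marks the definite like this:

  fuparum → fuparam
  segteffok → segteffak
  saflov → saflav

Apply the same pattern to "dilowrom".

Every pair shown (fuparum → fuparam, segteffok → segteffak, saflov → saflav) follows the same rule: change the last vowel to 'a'.
So dilowrom → dilowram.

dilowram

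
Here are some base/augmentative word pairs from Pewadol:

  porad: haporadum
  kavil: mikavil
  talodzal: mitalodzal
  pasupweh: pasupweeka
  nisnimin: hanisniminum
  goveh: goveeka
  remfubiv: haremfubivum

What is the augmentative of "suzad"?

hasuzadum

"suzad" ends in -d. The one such stem in the data (porad → haporadum) adds ha- … -um around the stem, so the same rule applies.
The other patterns: stems ending in -h drop the final letter and add -eka; stems ending in -l add the prefix mi-.
So suzad → hasuzadum.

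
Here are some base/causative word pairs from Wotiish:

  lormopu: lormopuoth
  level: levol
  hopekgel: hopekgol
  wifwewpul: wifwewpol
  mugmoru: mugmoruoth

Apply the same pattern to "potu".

potuoth

"potu" ends in -u. The stems ending in -u (mugmoru → mugmoruoth, lormopu → lormopuoth) add -oth.
The other pattern: stems ending in -l change the last vowel to 'o'.
So potu → potuoth.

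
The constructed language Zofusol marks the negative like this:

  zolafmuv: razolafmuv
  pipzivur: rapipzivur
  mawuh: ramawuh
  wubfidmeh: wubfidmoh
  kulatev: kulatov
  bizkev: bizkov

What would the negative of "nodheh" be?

mawuh and wubfidmeh both end in -h yet inflect differently (ramawuh, wubfidmoh), so the final letter is not what conditions the rule; the last vowel is.
"nodheh" has last vowel 'e'. The stems whose last vowel is 'e' (wubfidmeh → wubfidmoh, kulatev → kulatov, bizkev → bizkov) change the last vowel to 'o'.
The other pattern: stems whose last vowel is 'u' add the prefix ra-.
So nodheh → nodhoh.

nodhoh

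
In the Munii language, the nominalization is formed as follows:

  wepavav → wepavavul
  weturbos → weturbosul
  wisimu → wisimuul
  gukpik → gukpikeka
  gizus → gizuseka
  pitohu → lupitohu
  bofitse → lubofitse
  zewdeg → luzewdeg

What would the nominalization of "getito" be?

getitoeka

weturbos and gizus both end in -s yet inflect differently (weturbosul, gizuseka), so the final letter is not what conditions the rule; the first letter is.
"getito" begins with g-. The stems beginning with g- (gukpik → gukpikeka, gizus → gizuseka) add -eka.
So getito → getitoeka.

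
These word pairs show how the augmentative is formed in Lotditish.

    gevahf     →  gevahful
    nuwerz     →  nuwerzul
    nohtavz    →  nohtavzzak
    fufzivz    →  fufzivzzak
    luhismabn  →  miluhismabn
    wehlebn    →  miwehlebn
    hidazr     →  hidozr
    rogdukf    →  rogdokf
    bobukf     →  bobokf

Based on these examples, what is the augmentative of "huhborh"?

nuwerz and nohtavz both end in -z yet inflect differently (nuwerzul, nohtavzzak), so the final letter is not what conditions the rule; the second-to-last letter is.
"huhborh" has second-to-last letter 'r'. The one such stem in the data (nuwerz → nuwerzul) adds -ul, so the same rule applies.
The other patterns: stems whose second-to-last letter is 'v' double the final consonant and add -ak; stems whose second-to-last letter is 'b' add the prefix mi-; stems whose second-to-last letter is 'k' or 'z' change the last vowel to 'o'.
So huhborh → huhborhul.

huhborhul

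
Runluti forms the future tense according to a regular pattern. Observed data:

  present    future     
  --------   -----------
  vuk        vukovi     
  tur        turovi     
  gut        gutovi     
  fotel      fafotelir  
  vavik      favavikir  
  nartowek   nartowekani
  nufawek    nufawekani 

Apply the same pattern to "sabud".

fasabudir

vuk and vavik both end in -k yet inflect differently (vukovi, favavikir), so the final letter is not what conditions the rule; the number of vowels is.
"sabud" has 2 vowels. The stems with 2 vowels (fotel → fafotelir, vavik → favavikir) add fa- … -ir around the stem.
So sabud → fasabudir.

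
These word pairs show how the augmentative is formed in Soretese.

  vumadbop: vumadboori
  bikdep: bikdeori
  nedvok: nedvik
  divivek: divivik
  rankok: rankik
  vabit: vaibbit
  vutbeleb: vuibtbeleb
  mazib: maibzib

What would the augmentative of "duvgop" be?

duvgoori

vumadbop and nedvok both have last vowel 'o' yet inflect differently (vumadboori, nedvik), so the last vowel is not what conditions the rule; the final letter is.
"duvgop" ends in -p. The stems ending in -p (vumadbop → vumadboori, bikdep → bikdeori) drop the final letter and add -ori.
So duvgop → duvgoori.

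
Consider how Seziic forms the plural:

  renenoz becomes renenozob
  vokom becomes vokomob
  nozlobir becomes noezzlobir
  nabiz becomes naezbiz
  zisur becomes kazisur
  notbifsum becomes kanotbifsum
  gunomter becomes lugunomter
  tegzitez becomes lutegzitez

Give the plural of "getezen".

lugetezen

"getezen" has last vowel 'e'. The stems whose last vowel is 'e' (gunomter → lugunomter, tegzitez → lutegzitez) add the prefix lu-.
So getezen → lugetezen.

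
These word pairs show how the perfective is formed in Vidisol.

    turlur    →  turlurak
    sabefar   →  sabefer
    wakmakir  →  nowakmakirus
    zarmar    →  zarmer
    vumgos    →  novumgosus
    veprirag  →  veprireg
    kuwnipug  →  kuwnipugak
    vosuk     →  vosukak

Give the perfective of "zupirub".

turlur and sabefar both end in -r yet inflect differently (turlurak, sabefer), so the final letter is not what conditions the rule; the last vowel is.
"zupirub" has last vowel 'u'. The stems whose last vowel is 'u' (turlur → turlurak, kuwnipug → kuwnipugak, vosuk → vosukak) add -ak.
So zupirub → zupirubak.

zupirubak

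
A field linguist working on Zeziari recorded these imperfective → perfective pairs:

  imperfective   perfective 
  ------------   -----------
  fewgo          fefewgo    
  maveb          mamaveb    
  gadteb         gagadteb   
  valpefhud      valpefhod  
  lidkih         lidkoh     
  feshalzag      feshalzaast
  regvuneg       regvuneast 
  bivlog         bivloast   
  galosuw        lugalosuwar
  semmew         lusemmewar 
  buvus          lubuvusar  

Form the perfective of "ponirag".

poniraast

"ponirag" ends in -g. The stems ending in -g (feshalzag → feshalzaast, regvuneg → regvuneast, bivlog → bivloast) drop the final letter and add -ast.
The other patterns: stems ending in -b or -o repeat the first consonant+vowel as a prefix; stems ending in -d or -h change the last vowel to 'o'; stems ending in -s or -w add lu- … -ar around the stem.
So ponirag → poniraast.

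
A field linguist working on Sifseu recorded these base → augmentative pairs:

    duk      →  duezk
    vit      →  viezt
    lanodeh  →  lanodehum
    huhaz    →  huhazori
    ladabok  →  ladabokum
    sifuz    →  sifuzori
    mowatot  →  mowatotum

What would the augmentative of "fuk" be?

fuezk

duk and ladabok both end in -k yet inflect differently (duezk, ladabokum), so the final letter is not what conditions the rule; the number of vowels is.
"fuk" has 1 vowel. The stems with 1 vowel (duk → duezk, vit → viezt) insert -ez- after the first vowel.
The other patterns: stems with 2 vowels add -ori; stems with 3 vowels add -um.
So fuk → fuezk.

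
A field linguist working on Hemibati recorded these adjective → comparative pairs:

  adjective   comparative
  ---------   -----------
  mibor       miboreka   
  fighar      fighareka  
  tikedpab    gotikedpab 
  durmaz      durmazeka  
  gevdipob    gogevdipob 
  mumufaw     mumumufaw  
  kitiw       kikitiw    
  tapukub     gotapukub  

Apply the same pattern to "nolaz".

nolazeka

"nolaz" ends in -z. The one such stem in the data (durmaz → durmazeka) adds -eka, so the same rule applies.
The other patterns: stems ending in -b add the prefix go-; stems ending in -w repeat the first consonant+vowel as a prefix.
So nolaz → nolazeka.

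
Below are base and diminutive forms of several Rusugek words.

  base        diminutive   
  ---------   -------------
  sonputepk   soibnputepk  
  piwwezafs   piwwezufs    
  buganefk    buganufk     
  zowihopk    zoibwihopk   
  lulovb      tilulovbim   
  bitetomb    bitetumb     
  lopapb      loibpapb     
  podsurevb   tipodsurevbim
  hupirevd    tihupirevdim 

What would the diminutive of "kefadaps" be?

"kefadaps" has second-to-last letter 'p'. The stems whose second-to-last letter is 'p' (sonputepk → soibnputepk, zowihopk → zoibwihopk, lopapb → loibpapb) insert -ib- after the first vowel.
The other patterns: stems whose second-to-last letter is 'v' add ti- … -im around the stem; stems whose second-to-last letter is 'f' or 'm' change the last vowel to 'u'.
So kefadaps → keibfadaps.

keibfadaps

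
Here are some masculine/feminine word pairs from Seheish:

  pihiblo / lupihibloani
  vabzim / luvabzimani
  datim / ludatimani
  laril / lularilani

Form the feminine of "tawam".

lutawamani

Every pair shown (pihiblo → lupihibloani, vabzim → luvabzimani, datim → ludatimani, …) follows the same rule: add lu- … -ani around the stem.
So tawam → lutawamani.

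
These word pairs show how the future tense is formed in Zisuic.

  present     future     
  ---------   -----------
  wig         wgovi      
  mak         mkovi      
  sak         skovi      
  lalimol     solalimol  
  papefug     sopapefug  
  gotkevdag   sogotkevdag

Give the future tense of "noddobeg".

sonoddobeg

wig and papefug both end in -g yet inflect differently (wgovi, sopapefug), so the final letter is not what conditions the rule; the number of vowels is.
"noddobeg" has 3 vowels. The stems with 3 vowels (lalimol → solalimol, papefug → sopapefug, gotkevdag → sogotkevdag) add the prefix so-.
The other pattern: stems with 1 vowel delete the last vowel and add -ovi.
So noddobeg → sonoddobeg.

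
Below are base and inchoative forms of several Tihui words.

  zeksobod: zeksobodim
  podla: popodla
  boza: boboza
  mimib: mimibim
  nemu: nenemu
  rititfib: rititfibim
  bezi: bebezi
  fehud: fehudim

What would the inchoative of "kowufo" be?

kokowufo

fehud and nemu both have last vowel 'u' yet inflect differently (fehudim, nenemu), so the last vowel is not what conditions the rule; whether the stem ends in a vowel or a consonant is.
"kowufo" ends in a vowel. The stems ending in a vowel (boza → boboza, nemu → nenemu, podla → popodla) repeat the first consonant+vowel as a prefix.
So kowufo → kokowufo.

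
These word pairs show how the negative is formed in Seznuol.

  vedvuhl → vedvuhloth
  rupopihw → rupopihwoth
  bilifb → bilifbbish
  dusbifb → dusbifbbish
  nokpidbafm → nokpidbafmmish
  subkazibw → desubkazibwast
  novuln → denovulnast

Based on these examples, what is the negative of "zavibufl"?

zavibufllish

rupopihw and subkazibw both end in -w yet inflect differently (rupopihwoth, desubkazibwast), so the final letter is not what conditions the rule; the second-to-last letter is.
"zavibufl" has second-to-last letter 'f'. The stems whose second-to-last letter is 'f' (bilifb → bilifbbish, dusbifb → dusbifbbish, nokpidbafm → nokpidbafmmish) double the final consonant and add -ish.
The other patterns: stems whose second-to-last letter is 'h' add -oth; stems whose second-to-last letter is 'b' or 'l' add de- … -ast around the stem.
So zavibufl → zavibufllish.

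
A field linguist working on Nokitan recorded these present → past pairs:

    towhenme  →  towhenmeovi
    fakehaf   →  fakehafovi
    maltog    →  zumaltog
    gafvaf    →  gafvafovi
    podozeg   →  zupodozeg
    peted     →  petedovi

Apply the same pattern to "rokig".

podozeg and towhenme both have last vowel 'e' yet inflect differently (zupodozeg, towhenmeovi), so the last vowel is not what conditions the rule; the final letter is.
"rokig" ends in -g. The stems ending in -g (podozeg → zupodozeg, maltog → zumaltog) add the prefix zu-.
So rokig → zurokig.

zurokig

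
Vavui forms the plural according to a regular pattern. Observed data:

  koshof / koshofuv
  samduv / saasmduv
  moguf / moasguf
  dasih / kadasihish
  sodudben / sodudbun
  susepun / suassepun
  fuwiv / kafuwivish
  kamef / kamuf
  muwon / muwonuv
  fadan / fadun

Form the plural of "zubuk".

samduv and fuwiv both end in -v yet inflect differently (saasmduv, kafuwivish), so the final letter is not what conditions the rule; the last vowel is.
"zubuk" has last vowel 'u'. The stems whose last vowel is 'u' (susepun → suassepun, samduv → saasmduv, moguf → moasguf) insert -as- after the first vowel.
So zubuk → zuasbuk.

zuasbuk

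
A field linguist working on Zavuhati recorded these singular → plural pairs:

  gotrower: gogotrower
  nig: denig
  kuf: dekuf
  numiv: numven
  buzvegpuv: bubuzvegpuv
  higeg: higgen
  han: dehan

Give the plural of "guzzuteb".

nig and higeg both end in -g yet inflect differently (denig, higgen), so the final letter is not what conditions the rule; the number of vowels is.
"guzzuteb" has 3 vowels. The stems with 3 vowels (buzvegpuv → bubuzvegpuv, gotrower → gogotrower) repeat the first consonant+vowel as a prefix.
So guzzuteb → guguzzuteb.

guguzzuteb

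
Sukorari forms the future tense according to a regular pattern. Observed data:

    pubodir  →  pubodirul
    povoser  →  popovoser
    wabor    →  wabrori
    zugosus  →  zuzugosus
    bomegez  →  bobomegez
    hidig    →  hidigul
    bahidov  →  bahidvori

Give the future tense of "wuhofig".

"wuhofig" has last vowel 'i'. The stems whose last vowel is 'i' (hidig → hidigul, pubodir → pubodirul) add -ul.
The other patterns: stems whose last vowel is 'o' delete the last vowel and add -ori; stems whose last vowel is 'e' or 'u' repeat the first consonant+vowel as a prefix.
So wuhofig → wuhofigul.

wuhofigul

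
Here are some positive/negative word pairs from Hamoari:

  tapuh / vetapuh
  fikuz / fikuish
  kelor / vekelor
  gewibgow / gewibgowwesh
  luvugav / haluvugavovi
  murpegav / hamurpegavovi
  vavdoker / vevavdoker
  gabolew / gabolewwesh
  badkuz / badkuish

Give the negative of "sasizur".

badkuz and tapuh both have last vowel 'u' yet inflect differently (badkuish, vetapuh), so the last vowel is not what conditions the rule; the final letter is.
"sasizur" ends in -r. The stems ending in -r (kelor → vekelor, vavdoker → vevavdoker) add the prefix ve-.
So sasizur → vesasizur.

vesasizur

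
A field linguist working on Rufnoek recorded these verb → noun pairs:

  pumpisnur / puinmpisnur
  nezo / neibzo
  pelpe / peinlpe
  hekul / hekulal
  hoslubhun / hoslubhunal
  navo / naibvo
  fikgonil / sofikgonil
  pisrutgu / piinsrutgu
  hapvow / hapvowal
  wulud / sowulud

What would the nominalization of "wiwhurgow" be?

sowiwhurgow

fikgonil and hekul both end in -l yet inflect differently (sofikgonil, hekulal), so the final letter is not what conditions the rule; the first letter is.
"wiwhurgow" begins with w-. The one such stem in the data (wulud → sowulud) adds the prefix so-, so the same rule applies.
The other patterns: stems beginning with n- insert -ib- after the first vowel; stems beginning with h- add -al; stems beginning with p- insert -in- after the first vowel.
So wiwhurgow → sowiwhurgow.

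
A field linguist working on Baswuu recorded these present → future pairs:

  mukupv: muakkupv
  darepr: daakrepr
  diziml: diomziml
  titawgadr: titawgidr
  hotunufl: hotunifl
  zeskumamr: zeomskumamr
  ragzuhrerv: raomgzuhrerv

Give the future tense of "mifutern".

miomfutern

darepr and titawgadr both end in -r yet inflect differently (daakrepr, titawgidr), so the final letter is not what conditions the rule; the second-to-last letter is.
"mifutern" has second-to-last letter 'r'. The one such stem in the data (ragzuhrerv → raomgzuhrerv) inserts -om- after the first vowel (as do diziml, zeskumamr), so the same rule applies.
The other patterns: stems whose second-to-last letter is 'p' insert -ak- after the first vowel; stems whose second-to-last letter is 'd' or 'f' change the last vowel to 'i'.
So mifutern → miomfutern.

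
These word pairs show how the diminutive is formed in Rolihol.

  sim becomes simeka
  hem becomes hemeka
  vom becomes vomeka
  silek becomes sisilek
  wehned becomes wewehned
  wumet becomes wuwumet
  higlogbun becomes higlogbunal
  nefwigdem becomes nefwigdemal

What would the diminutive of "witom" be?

wiwitom

"witom" has 2 vowels. The stems with 2 vowels (silek → sisilek, wehned → wewehned, wumet → wuwumet) repeat the first consonant+vowel as a prefix.
The other patterns: stems with 1 vowel add -eka; stems with 3 vowels add -al.
So witom → wiwitom.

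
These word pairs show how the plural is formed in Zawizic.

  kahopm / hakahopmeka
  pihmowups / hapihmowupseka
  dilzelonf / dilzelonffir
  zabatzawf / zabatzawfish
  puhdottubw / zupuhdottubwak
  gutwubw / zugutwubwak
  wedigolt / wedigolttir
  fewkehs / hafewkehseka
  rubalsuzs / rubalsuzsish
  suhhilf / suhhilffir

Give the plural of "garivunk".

garivunkkir

"garivunk" has second-to-last letter 'n'. The one such stem in the data (dilzelonf → dilzelonffir) doubles the final consonant and adds -ir (as do wedigolt, suhhilf), so the same rule applies.
The other patterns: stems whose second-to-last letter is 'b' add zu- … -ak around the stem; stems whose second-to-last letter is 'h' or 'p' add ha- … -eka around the stem; stems whose second-to-last letter is 'w' or 'z' add -ish.
So garivunk → garivunkkir.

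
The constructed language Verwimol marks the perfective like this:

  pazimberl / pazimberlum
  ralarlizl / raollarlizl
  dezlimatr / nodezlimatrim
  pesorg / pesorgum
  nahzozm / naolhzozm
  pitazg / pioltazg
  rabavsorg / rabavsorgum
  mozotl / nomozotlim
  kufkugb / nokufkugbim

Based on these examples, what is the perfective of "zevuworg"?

zevuworgum

pazimberl and ralarlizl both end in -l yet inflect differently (pazimberlum, raollarlizl), so the final letter is not what conditions the rule; the second-to-last letter is.
"zevuworg" has second-to-last letter 'r'. The stems whose second-to-last letter is 'r' (pesorg → pesorgum, pazimberl → pazimberlum, rabavsorg → rabavsorgum) add -um.
The other patterns: stems whose second-to-last letter is 'z' insert -ol- after the first vowel; stems whose second-to-last letter is 'g' or 't' add no- … -im around the stem.
So zevuworg → zevuworgum.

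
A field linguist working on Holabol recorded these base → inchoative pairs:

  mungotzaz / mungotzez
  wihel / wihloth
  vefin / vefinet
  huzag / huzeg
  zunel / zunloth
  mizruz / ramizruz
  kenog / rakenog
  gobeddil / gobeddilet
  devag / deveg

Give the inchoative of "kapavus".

rakapavus

gobeddil and zunel both end in -l yet inflect differently (gobeddilet, zunloth), so the final letter is not what conditions the rule; the last vowel is.
"kapavus" has last vowel 'u'. The one such stem in the data (mizruz → ramizruz) adds the prefix ra-, so the same rule applies.
The other patterns: stems whose last vowel is 'i' add -et; stems whose last vowel is 'e' delete the last vowel and add -oth; stems whose last vowel is 'a' change the last vowel to 'e'.
So kapavus → rakapavus.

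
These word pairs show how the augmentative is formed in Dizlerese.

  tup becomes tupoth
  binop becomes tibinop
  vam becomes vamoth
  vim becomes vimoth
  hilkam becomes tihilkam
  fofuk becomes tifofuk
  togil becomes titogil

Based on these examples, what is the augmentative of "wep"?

wepoth

"wep" has 1 vowel. The stems with 1 vowel (vim → vimoth, tup → tupoth, vam → vamoth) add -oth.
The other pattern: stems with 2 vowels add the prefix ti-.
So wep → wepoth.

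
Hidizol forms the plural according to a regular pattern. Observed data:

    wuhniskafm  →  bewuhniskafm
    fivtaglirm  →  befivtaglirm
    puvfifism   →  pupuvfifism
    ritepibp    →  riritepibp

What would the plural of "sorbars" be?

"sorbars" has second-to-last letter 'r'. The one such stem in the data (fivtaglirm → befivtaglirm) adds the prefix be-, so the same rule applies.
So sorbars → besorbars.

besorbars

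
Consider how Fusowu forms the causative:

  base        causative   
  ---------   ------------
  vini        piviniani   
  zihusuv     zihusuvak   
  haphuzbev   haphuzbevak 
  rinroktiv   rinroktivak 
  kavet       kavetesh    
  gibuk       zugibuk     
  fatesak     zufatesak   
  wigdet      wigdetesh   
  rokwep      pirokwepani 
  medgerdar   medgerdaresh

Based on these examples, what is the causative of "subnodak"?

"subnodak" ends in -k. The stems ending in -k (fatesak → zufatesak, gibuk → zugibuk) add the prefix zu-.
The other patterns: stems ending in -i or -p add pi- … -ani around the stem; stems ending in -v add -ak; stems ending in -r or -t add -esh.
So subnodak → zusubnodak.

zusubnodak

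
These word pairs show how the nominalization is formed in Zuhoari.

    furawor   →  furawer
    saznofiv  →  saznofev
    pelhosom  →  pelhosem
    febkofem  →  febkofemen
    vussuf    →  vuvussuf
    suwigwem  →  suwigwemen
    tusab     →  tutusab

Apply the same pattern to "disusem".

disusemen

pelhosom and suwigwem both end in -m yet inflect differently (pelhosem, suwigwemen), so the final letter is not what conditions the rule; the last vowel is.
"disusem" has last vowel 'e'. The stems whose last vowel is 'e' (suwigwem → suwigwemen, febkofem → febkofemen) add -en.
The other patterns: stems whose last vowel is 'i' or 'o' change the last vowel to 'e'; stems whose last vowel is 'a' or 'u' repeat the first consonant+vowel as a prefix.
So disusem → disusemen.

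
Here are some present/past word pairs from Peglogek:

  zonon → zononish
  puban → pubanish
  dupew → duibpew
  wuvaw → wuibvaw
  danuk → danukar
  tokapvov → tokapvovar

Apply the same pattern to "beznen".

beznenish

puban and wuvaw both have last vowel 'a' yet inflect differently (pubanish, wuibvaw), so the last vowel is not what conditions the rule; the final letter is.
"beznen" ends in -n. The stems ending in -n (zonon → zononish, puban → pubanish) add -ish.
So beznen → beznenish.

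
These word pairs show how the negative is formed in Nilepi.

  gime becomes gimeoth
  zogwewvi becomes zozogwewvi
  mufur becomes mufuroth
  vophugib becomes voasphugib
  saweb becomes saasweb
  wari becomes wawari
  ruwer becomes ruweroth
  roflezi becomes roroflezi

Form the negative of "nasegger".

"nasegger" ends in -r. The stems ending in -r (mufur → mufuroth, ruwer → ruweroth) add -oth.
The other patterns: stems ending in -b insert -as- after the first vowel; stems ending in -i repeat the first consonant+vowel as a prefix.
So nasegger → naseggeroth.

naseggeroth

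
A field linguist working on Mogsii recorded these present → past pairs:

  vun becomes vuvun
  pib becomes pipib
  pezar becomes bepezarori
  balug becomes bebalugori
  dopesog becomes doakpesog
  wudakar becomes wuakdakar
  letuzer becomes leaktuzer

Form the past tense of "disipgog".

diaksipgog

balug and dopesog both end in -g yet inflect differently (bebalugori, doakpesog), so the final letter is not what conditions the rule; the number of vowels is.
"disipgog" has 3 vowels. The stems with 3 vowels (dopesog → doakpesog, wudakar → wuakdakar, letuzer → leaktuzer) insert -ak- after the first vowel.
The other patterns: stems with 1 vowel repeat the first consonant+vowel as a prefix; stems with 2 vowels add be- … -ori around the stem.
So disipgog → diaksipgog.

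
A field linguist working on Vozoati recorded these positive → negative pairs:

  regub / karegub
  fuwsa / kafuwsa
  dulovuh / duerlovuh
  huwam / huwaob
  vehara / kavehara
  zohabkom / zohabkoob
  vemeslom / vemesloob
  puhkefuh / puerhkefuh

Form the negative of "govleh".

goervleh

"govleh" ends in -h. The stems ending in -h (puhkefuh → puerhkefuh, dulovuh → duerlovuh) insert -er- after the first vowel.
So govleh → goervleh.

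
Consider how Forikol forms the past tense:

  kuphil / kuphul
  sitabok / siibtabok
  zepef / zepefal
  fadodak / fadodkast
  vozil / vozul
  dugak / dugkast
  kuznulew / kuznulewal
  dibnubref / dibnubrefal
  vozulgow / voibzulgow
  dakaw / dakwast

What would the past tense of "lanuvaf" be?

lanuvfast

"lanuvaf" has last vowel 'a'. The stems whose last vowel is 'a' (fadodak → fadodkast, dakaw → dakwast, dugak → dugkast) delete the last vowel and add -ast.
The other patterns: stems whose last vowel is 'e' add -al; stems whose last vowel is 'i' change the last vowel to 'u'; stems whose last vowel is 'o' insert -ib- after the first vowel.
So lanuvaf → lanuvfast.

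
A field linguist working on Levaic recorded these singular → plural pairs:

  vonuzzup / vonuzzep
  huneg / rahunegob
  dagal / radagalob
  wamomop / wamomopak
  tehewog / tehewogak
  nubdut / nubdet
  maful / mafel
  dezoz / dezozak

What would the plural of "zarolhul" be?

vonuzzup and wamomop both end in -p yet inflect differently (vonuzzep, wamomopak), so the final letter is not what conditions the rule; the last vowel is.
"zarolhul" has last vowel 'u'. The stems whose last vowel is 'u' (nubdut → nubdet, vonuzzup → vonuzzep, maful → mafel) change the last vowel to 'e'.
So zarolhul → zarolhel.

zarolhel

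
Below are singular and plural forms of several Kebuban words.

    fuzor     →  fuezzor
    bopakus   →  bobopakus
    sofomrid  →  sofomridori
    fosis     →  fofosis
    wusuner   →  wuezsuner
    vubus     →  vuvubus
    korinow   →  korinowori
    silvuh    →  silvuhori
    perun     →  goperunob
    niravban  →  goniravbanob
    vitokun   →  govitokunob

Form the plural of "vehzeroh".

perun and bopakus both have last vowel 'u' yet inflect differently (goperunob, bobopakus), so the last vowel is not what conditions the rule; the final letter is.
"vehzeroh" ends in -h. The one such stem in the data (silvuh → silvuhori) adds -ori, so the same rule applies.
So vehzeroh → vehzerohori.

vehzerohori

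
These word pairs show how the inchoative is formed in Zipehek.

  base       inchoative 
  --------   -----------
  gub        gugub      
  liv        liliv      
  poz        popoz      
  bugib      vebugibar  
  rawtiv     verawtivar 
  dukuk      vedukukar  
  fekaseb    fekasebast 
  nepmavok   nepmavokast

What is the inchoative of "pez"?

pepez

gub and bugib both end in -b yet inflect differently (gugub, vebugibar), so the final letter is not what conditions the rule; the number of vowels is.
"pez" has 1 vowel. The stems with 1 vowel (gub → gugub, liv → liliv, poz → popoz) repeat the first consonant+vowel as a prefix.
The other patterns: stems with 2 vowels add ve- … -ar around the stem; stems with 3 vowels add -ast.
So pez → pepez.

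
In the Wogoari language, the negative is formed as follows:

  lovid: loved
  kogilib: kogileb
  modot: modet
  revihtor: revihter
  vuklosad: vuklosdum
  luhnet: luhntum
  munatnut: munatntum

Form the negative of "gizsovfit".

gizsovfet

lovid and vuklosad both end in -d yet inflect differently (loved, vuklosdum), so the final letter is not what conditions the rule; the last vowel is.
"gizsovfit" has last vowel 'i'. The stems whose last vowel is 'i' (lovid → loved, kogilib → kogileb) change the last vowel to 'e'.
So gizsovfit → gizsovfet.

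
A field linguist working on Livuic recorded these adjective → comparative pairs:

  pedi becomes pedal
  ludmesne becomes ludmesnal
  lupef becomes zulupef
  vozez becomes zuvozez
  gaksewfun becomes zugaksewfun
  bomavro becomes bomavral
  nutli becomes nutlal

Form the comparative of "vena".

venal

"vena" ends in a vowel. The stems ending in a vowel (ludmesne → ludmesnal, bomavro → bomavral, nutli → nutlal) drop the final letter and add -al.
So vena → venal.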